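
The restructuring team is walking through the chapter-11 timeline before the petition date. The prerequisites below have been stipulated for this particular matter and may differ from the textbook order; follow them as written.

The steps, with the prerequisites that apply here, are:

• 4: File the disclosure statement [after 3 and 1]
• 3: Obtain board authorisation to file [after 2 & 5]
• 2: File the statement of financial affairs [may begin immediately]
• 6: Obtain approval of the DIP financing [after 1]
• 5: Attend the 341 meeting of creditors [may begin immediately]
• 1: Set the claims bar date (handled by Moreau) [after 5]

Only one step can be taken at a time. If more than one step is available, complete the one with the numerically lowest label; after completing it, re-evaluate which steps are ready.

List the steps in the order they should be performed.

Nothing is required for 2 and 5. 2 has the earlier label → 2 first.
Next only 5 has its prerequisites met → 5.
Now 1 and 3 have their prerequisites met. 1 has the earlier label, so 1 next.
3 and 6 are both available; 3 has the earlier label → 3.
4 now also ready, so the ready set is {4, 6}; 4 has the earlier label → 4.
6 is the only step now ready → 6.

2, 5, 1, 3, 4, 6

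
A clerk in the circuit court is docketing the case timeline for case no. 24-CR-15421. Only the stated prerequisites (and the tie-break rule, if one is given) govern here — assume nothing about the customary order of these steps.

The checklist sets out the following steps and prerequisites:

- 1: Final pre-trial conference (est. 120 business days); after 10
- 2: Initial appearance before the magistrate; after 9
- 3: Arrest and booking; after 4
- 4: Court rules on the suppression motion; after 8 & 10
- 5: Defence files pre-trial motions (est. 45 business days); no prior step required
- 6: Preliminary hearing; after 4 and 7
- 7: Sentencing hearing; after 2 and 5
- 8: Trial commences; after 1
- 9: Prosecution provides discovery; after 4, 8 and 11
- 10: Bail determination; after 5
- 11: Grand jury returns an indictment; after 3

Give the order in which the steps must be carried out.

5 has no prerequisites → 5 first.
10 needed 5, now all done → 10.
1 is the only step now ready → 1.
8 needed 1, now all done → 8.
4 needed 8 and 10, now all done → 4.
3 needed 4, now all done → 3.
11 is the only step now ready → 11.
9 is the only step now ready → 9.
That leaves 2 as the only ready step → 2.
7 is the only step now ready → 7.
That leaves 6 as the only ready step → 6.

5, 10, 1, 8, 4, 3, 11, 9, 2, 7, 6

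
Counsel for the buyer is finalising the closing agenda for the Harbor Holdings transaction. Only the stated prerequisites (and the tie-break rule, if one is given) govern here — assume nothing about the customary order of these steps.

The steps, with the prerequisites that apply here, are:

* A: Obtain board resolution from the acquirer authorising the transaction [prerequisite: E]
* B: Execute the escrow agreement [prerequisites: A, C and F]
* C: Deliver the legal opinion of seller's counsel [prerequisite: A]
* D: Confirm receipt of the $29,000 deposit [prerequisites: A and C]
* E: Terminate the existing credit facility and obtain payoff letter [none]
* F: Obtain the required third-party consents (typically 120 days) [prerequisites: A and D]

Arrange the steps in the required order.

E → A → C → D → F → B

E has no prerequisites → E first.
That leaves A as the only ready step → A.
C needed A, now all done → C.
D needed A and C, now all done → D.
F needed A and D, now all done → F.
B needed A, C and F, now all done → B.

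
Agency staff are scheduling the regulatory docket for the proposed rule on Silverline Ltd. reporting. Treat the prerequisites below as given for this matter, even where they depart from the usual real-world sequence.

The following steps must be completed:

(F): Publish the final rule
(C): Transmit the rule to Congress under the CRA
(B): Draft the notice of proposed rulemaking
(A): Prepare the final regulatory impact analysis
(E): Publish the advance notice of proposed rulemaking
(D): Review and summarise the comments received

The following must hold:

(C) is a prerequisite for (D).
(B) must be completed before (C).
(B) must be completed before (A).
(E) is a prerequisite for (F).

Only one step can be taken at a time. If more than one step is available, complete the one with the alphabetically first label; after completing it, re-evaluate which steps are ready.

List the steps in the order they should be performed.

(B) → (A) → (C) → (D) → (E) → (F)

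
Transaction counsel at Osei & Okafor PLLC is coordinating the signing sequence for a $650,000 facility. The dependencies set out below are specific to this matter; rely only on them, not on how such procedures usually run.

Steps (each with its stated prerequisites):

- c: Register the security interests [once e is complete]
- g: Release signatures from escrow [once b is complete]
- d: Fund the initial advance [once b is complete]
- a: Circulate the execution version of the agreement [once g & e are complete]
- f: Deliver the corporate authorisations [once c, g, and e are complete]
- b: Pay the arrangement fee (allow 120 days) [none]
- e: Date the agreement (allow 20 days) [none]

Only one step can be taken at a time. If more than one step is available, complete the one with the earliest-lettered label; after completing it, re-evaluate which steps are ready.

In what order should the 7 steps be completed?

b, d, e, c, g, a, f

b and e have no prerequisites; b has the earlier label, so b is first.
d and g now also ready, so the ready set is {d, e, g}; d has the earlier label → d.
Now e and g have their prerequisites met. e has the earlier label, so e next.
c and g are both available; c has the earlier label → c.
g needed b, now all done → g.
a and f are both available; a has the earlier label → a.
Next only f has its prerequisites met → f.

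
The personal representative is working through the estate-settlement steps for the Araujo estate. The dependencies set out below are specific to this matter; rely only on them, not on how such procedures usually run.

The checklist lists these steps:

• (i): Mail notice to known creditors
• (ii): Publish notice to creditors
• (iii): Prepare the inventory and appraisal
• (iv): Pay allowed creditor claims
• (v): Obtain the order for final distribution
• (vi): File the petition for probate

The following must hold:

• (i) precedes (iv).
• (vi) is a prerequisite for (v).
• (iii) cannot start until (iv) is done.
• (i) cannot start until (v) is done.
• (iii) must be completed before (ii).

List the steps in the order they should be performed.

(vi) (v) (i) (iv) (iii) (ii)

(vi) is the only step with nothing outstanding, so it goes first.
Next only (v) has its prerequisites met → (v).
(i) needed (v), now all done → (i).
(iv) is the only step now ready → (iv).
(iii) needed (iv), now all done → (iii).
Next only (ii) has its prerequisites met → (ii).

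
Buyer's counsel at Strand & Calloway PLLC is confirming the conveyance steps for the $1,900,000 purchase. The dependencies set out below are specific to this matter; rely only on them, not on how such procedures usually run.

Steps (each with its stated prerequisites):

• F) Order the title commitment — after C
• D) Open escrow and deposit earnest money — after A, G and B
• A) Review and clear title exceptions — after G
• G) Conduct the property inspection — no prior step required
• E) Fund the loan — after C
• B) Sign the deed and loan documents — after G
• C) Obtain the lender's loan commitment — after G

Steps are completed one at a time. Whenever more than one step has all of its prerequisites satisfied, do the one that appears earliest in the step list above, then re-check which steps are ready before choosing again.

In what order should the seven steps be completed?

G, A, B, D, C, F, E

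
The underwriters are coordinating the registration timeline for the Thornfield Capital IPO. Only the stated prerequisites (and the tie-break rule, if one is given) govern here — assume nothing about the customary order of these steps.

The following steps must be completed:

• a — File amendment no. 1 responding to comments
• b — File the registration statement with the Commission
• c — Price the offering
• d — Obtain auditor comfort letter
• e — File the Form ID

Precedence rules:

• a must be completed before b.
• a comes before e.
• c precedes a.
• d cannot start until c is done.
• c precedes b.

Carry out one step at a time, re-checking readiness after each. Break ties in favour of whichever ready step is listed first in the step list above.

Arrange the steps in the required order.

c is the only step with nothing outstanding, so it goes first.
a and d are both available; a is listed earlier → a.
b and e now also ready, so the ready set is {b, d, e}; b is listed earlier → b.
d and e are both available; d is listed earlier → d.
e needed a, now all done → e.

c → a → b → d → e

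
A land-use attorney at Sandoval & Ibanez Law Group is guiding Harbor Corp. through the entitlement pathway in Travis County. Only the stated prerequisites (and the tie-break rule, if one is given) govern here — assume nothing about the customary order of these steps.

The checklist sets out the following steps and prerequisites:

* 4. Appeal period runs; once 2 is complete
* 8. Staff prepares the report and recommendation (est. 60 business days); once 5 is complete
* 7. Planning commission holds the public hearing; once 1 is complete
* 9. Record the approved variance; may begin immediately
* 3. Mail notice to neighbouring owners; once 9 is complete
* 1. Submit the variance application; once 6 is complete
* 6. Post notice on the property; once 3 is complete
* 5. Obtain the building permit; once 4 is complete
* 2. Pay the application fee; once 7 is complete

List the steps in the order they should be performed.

9 → 3 → 6 → 1 → 7 → 2 → 4 → 5 → 8

9 is the only step with nothing outstanding, so it goes first.
3 needed 9, now all done → 3.
6 needed 3, now all done → 6.
That leaves 1 as the only ready step → 1.
Next only 7 has its prerequisites met → 7.
2 needed 7, now all done → 2.
4 needed 2, now all done → 4.
5 is the only step now ready → 5.
8 needed 5, now all done → 8.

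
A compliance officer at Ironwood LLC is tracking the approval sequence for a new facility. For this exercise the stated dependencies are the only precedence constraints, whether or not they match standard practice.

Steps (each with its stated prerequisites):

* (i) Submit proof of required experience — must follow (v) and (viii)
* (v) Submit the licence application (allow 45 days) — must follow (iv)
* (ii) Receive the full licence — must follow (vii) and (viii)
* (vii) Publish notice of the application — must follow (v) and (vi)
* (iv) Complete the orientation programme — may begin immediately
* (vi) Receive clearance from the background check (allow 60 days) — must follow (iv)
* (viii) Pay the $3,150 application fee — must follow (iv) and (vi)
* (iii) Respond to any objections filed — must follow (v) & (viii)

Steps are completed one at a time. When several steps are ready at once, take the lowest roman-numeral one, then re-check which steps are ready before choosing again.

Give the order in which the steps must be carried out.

(iv) → (v) → (vi) → (vii) → (viii) → (i) → (ii) → (iii)

Only (iv) has no prerequisites, so it is first.
(v) and (vi) are both available; (v) has the earlier label → (v).
Next only (vi) has its prerequisites met → (vi).
Now (vii) and (viii) have their prerequisites met. (vii) has the earlier label, so (vii) next.
Next only (viii) has its prerequisites met → (viii).
Ready: (i), (ii) and (iii). (i) has the earlier label → (i).
(ii) and (iii) are both available; (ii) has the earlier label → (ii).
(iii) is the only step now ready → (iii).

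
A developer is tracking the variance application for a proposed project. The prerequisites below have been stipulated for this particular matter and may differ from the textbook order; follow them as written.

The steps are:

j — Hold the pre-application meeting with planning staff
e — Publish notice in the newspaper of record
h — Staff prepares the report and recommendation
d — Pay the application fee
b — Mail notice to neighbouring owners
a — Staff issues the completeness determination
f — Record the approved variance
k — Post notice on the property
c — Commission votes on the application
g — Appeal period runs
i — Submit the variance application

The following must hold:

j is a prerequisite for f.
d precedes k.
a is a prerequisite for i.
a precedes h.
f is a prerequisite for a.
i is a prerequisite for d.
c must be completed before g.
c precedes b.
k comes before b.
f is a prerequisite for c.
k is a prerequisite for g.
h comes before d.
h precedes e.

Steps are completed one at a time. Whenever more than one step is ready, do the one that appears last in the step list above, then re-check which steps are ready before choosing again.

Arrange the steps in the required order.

j, f, c, a, i, h, d, k, g, b, e

j is the only step with nothing outstanding, so it goes first.
Next only f has its prerequisites met → f.
Now c and a have their prerequisites met. c is listed later, so c next.
a is the only step now ready → a.
Ready: i and h. i is listed later → i.
That leaves h as the only ready step → h.
d and e are both available; d is listed later → d.
k now also ready, so the ready set is {k, e}; k is listed later → k.
g and b now also ready, so the ready set is {g, b, e}; g is listed later → g.
b and e are both available; b is listed later → b.
That leaves e as the only ready step → e.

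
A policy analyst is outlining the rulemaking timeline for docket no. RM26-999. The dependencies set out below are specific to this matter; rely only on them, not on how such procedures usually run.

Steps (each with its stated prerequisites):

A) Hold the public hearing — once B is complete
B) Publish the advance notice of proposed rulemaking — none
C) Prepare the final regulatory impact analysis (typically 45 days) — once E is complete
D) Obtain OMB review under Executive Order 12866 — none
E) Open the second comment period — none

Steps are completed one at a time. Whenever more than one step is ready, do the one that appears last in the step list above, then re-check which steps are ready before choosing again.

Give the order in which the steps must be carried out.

E → D → C → B → A

Nothing is required for E, D and B. E is listed later → E first.
C now also ready, so the ready set is {D, C, B}; D is listed later → D.
Ready: C and B. C is listed later → C.
Next only B has its prerequisites met → B.
That leaves A as the only ready step → A.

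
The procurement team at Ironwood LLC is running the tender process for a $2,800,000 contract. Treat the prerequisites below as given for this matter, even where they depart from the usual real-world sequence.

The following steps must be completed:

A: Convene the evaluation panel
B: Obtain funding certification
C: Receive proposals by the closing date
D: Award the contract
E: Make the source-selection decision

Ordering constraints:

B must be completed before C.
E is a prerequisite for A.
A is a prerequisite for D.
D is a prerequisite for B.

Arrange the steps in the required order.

E, A, D, B, C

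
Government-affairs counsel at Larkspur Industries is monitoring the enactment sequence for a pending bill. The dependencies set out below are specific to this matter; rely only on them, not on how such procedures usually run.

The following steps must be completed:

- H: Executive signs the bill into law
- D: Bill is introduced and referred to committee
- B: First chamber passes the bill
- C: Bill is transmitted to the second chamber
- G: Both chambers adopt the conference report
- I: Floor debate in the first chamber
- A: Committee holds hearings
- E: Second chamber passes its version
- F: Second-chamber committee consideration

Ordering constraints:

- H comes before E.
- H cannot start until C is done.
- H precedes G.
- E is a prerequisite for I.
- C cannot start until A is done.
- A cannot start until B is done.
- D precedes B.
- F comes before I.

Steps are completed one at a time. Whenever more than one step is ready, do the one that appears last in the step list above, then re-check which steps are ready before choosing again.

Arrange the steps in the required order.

F → D → B → A → C → H → E → I → G

Nothing is required for F and D. F is listed later → F first.
Next only D has its prerequisites met → D.
B is the only step now ready → B.
That leaves A as the only ready step → A.
C is the only step now ready → C.
That leaves H as the only ready step → H.
Ready: E and G. E is listed later → E.
I now also ready, so the ready set is {I, G}; I is listed later → I.
G needed H, now all done → G.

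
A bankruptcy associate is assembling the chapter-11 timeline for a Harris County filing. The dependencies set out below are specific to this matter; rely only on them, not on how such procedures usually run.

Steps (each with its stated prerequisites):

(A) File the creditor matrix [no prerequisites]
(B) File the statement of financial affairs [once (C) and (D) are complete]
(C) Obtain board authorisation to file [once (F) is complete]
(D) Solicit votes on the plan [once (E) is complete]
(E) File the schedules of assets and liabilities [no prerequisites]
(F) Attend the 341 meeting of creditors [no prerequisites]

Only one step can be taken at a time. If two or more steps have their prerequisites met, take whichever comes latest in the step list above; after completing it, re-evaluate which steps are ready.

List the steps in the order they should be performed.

(F) → (E) → (D) → (C) → (B) → (A)

(F), (E) and (A) have no prerequisites; (F) is listed later, so (F) is first.
(C) now also ready, so the ready set is {(E), (C), (A)}; (E) is listed later → (E).
(D) now also ready, so the ready set is {(D), (C), (A)}; (D) is listed later → (D).
Now (C) and (A) have their prerequisites met. (C) is listed later, so (C) next.
Now (B) and (A) have their prerequisites met. (B) is listed later, so (B) next.
(A) is the only step now ready → (A).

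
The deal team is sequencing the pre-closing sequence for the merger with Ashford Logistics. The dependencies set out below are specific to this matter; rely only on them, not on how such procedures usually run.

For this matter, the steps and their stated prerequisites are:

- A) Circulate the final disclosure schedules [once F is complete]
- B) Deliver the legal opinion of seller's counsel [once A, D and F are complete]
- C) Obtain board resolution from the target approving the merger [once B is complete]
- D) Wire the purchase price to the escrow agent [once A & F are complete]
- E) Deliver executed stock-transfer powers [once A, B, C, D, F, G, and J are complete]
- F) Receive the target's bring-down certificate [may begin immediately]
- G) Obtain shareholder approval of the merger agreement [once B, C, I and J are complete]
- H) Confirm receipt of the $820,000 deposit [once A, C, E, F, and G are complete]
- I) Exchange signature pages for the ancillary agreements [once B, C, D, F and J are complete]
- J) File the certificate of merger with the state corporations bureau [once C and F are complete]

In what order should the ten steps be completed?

F is the only step with nothing outstanding, so it goes first.
Next only A has its prerequisites met → A.
D is the only step now ready → D.
Next only B has its prerequisites met → B.
C needed B, now all done → C.
That leaves J as the only ready step → J.
Next only I has its prerequisites met → I.
Next only G has its prerequisites met → G.
E needed A, B, C, D, F, G and J, now all done → E.
H is the only step now ready → H.

F, A, D, B, C, J, I, G, E, H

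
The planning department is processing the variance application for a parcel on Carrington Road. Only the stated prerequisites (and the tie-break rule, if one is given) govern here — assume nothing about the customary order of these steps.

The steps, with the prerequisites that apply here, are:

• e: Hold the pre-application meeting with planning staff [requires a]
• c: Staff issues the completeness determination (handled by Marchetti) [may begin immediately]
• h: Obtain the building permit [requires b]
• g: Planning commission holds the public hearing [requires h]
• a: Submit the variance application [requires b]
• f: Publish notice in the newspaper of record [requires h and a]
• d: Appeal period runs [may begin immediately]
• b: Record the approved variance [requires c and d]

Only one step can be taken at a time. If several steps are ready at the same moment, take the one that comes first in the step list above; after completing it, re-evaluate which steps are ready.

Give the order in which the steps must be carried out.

c and d have no prerequisites; c is listed earlier, so c is first.
That leaves d as the only ready step → d.
Next only b has its prerequisites met → b.
h and a are both available; h is listed earlier → h.
g now also ready, so the ready set is {g, a}; g is listed earlier → g.
That leaves a as the only ready step → a.
Ready: e and f. e is listed earlier → e.
f needed h and a, now all done → f.

c, d, b, h, g, a, e, f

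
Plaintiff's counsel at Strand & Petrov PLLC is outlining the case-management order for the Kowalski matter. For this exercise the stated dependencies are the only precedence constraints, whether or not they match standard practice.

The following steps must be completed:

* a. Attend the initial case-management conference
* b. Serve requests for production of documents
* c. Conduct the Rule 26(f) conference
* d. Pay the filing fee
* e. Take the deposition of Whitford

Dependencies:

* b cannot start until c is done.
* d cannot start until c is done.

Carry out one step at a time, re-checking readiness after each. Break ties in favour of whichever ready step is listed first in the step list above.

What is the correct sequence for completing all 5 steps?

a, c and e have no prerequisites; a is listed earlier, so a is first.
c and e are both available; c is listed earlier → c.
b and d now also ready, so the ready set is {b, d, e}; b is listed earlier → b.
Now d and e have their prerequisites met. d is listed earlier, so d next.
Next only e has its prerequisites met → e.

a c b d e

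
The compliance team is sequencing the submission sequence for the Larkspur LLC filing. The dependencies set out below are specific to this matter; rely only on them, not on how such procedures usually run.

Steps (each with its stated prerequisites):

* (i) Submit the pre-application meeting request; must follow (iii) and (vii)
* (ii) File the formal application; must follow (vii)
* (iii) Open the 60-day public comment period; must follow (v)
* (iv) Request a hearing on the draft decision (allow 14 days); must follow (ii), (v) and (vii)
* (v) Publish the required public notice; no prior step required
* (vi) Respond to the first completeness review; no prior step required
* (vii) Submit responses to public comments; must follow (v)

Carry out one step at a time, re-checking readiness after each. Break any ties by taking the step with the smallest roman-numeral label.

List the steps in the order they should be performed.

(v) and (vi) have no prerequisites; (v) has the earlier label, so (v) is first.
Ready: (iii), (vi) and (vii). (iii) has the earlier label → (iii).
Now (vi) and (vii) have their prerequisites met. (vi) has the earlier label, so (vi) next.
Next only (vii) has its prerequisites met → (vii).
Ready: (i) and (ii). (i) has the earlier label → (i).
(ii) needed (vii), now all done → (ii).
(iv) needed (ii), (v) and (vii), now all done → (iv).

(v), (iii), (vi), (vii), (i), (ii), (iv)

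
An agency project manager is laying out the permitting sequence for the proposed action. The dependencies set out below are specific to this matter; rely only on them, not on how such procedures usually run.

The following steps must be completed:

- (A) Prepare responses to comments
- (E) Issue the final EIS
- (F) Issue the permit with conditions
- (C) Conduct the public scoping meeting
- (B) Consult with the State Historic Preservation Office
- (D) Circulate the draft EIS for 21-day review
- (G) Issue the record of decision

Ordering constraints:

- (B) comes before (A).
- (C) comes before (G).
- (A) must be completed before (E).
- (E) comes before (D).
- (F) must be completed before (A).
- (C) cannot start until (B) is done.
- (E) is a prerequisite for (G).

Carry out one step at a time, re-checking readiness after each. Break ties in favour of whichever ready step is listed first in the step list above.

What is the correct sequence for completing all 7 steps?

(F), (B), (A), (E), (C), (D), (G)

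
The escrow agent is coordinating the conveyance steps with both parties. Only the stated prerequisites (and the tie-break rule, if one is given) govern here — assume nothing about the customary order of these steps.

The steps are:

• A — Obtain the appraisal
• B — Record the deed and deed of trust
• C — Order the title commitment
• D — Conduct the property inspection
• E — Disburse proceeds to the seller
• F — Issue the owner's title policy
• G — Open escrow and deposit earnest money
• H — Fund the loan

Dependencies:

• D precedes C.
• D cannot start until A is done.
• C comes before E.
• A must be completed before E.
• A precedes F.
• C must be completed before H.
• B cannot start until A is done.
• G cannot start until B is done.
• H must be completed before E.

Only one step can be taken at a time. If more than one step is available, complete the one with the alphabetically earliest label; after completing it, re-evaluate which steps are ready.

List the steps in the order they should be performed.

A, B, D, C, F, G, H, E

A is the only step with nothing outstanding, so it goes first.
B, D and F are all available; B has the earlier label → B.
G now also ready, so the ready set is {D, F, G}; D has the earlier label → D.
C, F and G are all available; C has the earlier label → C.
Ready: F, G and H. F has the earlier label → F.
G and H are both available; G has the earlier label → G.
That leaves H as the only ready step → H.
That leaves E as the only ready step → E.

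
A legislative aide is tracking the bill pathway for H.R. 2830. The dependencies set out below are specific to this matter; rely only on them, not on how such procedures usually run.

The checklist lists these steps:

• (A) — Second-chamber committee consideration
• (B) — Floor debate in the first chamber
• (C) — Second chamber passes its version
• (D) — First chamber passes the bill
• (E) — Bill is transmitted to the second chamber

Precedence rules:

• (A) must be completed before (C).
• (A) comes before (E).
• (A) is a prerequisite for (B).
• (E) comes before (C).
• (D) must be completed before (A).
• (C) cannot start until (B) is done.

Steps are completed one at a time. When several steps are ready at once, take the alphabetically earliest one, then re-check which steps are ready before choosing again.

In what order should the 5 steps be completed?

(D), (A), (B), (E), (C)

(D) is the only step with nothing outstanding, so it goes first.
(A) is the only step now ready → (A).
Ready: (B) and (E). (B) has the earlier label → (B).
That leaves (E) as the only ready step → (E).
Next only (C) has its prerequisites met → (C).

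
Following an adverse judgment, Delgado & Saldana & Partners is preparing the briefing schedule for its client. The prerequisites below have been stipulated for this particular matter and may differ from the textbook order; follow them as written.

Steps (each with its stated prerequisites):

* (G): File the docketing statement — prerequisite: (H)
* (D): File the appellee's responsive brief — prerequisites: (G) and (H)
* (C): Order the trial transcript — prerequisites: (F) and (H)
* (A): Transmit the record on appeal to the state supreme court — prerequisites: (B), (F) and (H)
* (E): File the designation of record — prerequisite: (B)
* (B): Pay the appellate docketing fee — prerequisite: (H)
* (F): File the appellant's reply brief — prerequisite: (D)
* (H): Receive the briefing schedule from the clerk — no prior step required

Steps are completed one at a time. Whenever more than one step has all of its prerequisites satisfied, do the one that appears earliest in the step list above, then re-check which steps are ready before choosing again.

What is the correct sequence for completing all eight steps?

(H), (G), (D), (B), (E), (F), (C), (A)

(H) is the only step with nothing outstanding, so it goes first.
Ready: (G) and (B). (G) is listed earlier → (G).
Ready: (D) and (B). (D) is listed earlier → (D).
(B) and (F) are both available; (B) is listed earlier → (B).
(E) now also ready, so the ready set is {(E), (F)}; (E) is listed earlier → (E).
(F) is the only step now ready → (F).
(C) and (A) are both available; (C) is listed earlier → (C).
(A) needed (B), (F) and (H), now all done → (A).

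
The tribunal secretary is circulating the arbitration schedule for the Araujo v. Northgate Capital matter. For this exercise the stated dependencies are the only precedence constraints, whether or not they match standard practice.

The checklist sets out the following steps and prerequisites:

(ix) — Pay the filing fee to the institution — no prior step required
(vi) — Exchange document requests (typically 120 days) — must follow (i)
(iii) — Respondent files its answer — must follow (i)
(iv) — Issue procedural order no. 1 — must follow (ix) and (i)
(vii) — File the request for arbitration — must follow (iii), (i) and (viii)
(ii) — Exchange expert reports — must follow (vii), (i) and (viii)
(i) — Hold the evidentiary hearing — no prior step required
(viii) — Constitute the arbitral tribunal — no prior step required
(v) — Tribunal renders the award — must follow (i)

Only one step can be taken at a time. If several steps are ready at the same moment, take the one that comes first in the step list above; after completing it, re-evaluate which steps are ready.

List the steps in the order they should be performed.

Nothing is required for (ix), (i) and (viii). (ix) is listed earlier → (ix) first.
(i) and (viii) are both available; (i) is listed earlier → (i).
(vi), (iii), (iv) and (v) now also ready, so the ready set is {(vi), (iii), (iv), (viii), (v)}; (vi) is listed earlier → (vi).
(iii), (iv), (viii) and (v) are all available; (iii) is listed earlier → (iii).
Now (iv), (viii) and (v) have their prerequisites met. (iv) is listed earlier, so (iv) next.
Ready: (viii) and (v). (viii) is listed earlier → (viii).
Ready: (vii) and (v). (vii) is listed earlier → (vii).
(ii) and (v) are both available; (ii) is listed earlier → (ii).
(v) needed (i), now all done → (v).

(ix), (i), (vi), (iii), (iv), (viii), (vii), (ii), (v)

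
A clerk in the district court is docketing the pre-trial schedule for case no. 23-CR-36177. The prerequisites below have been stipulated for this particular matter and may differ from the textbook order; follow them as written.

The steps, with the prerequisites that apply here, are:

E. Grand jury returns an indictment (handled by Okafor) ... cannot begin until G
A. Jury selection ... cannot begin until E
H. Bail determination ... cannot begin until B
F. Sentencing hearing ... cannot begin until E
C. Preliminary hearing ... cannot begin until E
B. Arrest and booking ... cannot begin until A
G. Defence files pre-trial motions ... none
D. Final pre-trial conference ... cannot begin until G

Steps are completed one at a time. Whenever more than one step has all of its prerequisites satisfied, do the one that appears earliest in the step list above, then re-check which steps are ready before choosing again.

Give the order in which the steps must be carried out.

Only G has no prerequisites, so it is first.
Ready: E and D. E is listed earlier → E.
A, F, C and D are all available; A is listed earlier → A.
B now also ready, so the ready set is {F, C, B, D}; F is listed earlier → F.
C, B and D are all available; C is listed earlier → C.
B and D are both available; B is listed earlier → B.
H now also ready, so the ready set is {H, D}; H is listed earlier → H.
Next only D has its prerequisites met → D.

G, E, A, F, C, B, H, D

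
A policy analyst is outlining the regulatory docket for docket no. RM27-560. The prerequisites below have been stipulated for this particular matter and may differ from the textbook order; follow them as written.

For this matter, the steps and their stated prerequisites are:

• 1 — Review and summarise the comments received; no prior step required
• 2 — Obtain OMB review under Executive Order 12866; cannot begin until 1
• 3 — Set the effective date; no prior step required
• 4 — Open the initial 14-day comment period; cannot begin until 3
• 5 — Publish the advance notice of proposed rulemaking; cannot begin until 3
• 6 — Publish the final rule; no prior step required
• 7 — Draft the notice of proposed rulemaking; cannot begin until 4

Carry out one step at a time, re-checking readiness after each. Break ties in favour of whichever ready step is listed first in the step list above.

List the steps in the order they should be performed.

1, 2, 3, 4, 5, 6, 7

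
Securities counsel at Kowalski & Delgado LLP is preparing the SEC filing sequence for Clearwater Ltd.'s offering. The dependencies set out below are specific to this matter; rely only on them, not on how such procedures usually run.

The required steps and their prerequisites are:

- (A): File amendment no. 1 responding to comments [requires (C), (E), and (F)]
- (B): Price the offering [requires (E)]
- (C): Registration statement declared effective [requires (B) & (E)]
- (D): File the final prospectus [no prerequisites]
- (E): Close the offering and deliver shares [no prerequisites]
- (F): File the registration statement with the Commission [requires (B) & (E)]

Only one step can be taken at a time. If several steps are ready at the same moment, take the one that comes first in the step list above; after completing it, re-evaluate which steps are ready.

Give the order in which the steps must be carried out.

(D) → (E) → (B) → (C) → (F) → (A)

(D) and (E) have no prerequisites; (D) is listed earlier, so (D) is first.
That leaves (E) as the only ready step → (E).
Next only (B) has its prerequisites met → (B).
(C) and (F) are both available; (C) is listed earlier → (C).
(F) is the only step now ready → (F).
Next only (A) has its prerequisites met → (A).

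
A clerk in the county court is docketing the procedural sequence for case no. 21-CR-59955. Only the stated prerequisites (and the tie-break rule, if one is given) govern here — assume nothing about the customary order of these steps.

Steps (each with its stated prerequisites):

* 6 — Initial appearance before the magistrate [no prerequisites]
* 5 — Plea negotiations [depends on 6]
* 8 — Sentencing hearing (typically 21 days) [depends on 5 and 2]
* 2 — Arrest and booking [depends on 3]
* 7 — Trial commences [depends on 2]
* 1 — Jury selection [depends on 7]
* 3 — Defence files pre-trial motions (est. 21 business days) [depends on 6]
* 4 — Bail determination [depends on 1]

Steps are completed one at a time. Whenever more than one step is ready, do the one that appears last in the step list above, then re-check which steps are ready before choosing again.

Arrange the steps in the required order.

6, 3, 2, 7, 1, 4, 5, 8

6 has no prerequisites → 6 first.
Now 3 and 5 have their prerequisites met. 3 is listed later, so 3 next.
Now 2 and 5 have their prerequisites met. 2 is listed later, so 2 next.
7 now also ready, so the ready set is {7, 5}; 7 is listed later → 7.
1 now also ready, so the ready set is {1, 5}; 1 is listed later → 1.
4 and 5 are both available; 4 is listed later → 4.
5 is the only step now ready → 5.
That leaves 8 as the only ready step → 8.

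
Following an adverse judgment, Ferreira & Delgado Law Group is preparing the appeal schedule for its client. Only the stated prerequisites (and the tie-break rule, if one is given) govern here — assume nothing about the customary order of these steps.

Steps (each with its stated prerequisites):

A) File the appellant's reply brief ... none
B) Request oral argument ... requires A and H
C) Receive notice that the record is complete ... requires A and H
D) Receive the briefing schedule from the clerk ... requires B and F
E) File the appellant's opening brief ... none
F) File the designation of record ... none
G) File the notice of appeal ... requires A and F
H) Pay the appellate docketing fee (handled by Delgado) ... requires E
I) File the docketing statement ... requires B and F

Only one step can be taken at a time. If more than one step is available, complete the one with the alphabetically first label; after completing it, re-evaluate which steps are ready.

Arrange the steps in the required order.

A → E → F → G → H → B → C → D → I

Nothing is required for A, E and F. A has the earlier label → A first.
Now E and F have their prerequisites met. E has the earlier label, so E next.
H now also ready, so the ready set is {F, H}; F has the earlier label → F.
Ready: G and H. G has the earlier label → G.
That leaves H as the only ready step → H.
Now B and C have their prerequisites met. B has the earlier label, so B next.
D and I now also ready, so the ready set is {C, D, I}; C has the earlier label → C.
Now D and I have their prerequisites met. D has the earlier label, so D next.
I needed B and F, now all done → I.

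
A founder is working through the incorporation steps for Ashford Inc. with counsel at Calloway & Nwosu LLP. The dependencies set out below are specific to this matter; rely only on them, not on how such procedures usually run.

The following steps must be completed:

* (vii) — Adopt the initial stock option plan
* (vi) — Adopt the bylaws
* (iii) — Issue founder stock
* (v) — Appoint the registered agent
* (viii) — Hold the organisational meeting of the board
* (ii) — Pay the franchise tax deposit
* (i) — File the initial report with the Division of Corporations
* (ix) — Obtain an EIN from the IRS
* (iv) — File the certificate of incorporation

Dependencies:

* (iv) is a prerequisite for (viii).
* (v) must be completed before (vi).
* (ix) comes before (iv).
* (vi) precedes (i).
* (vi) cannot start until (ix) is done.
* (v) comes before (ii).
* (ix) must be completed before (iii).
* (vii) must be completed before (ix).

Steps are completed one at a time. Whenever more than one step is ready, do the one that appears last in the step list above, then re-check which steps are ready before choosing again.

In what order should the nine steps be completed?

(v) and (vii) have no prerequisites; (v) is listed later, so (v) is first.
(ii) and (vii) are both available; (ii) is listed later → (ii).
That leaves (vii) as the only ready step → (vii).
(ix) is the only step now ready → (ix).
Ready: (iv), (iii) and (vi). (iv) is listed later → (iv).
Now (viii), (iii) and (vi) have their prerequisites met. (viii) is listed later, so (viii) next.
Ready: (iii) and (vi). (iii) is listed later → (iii).
That leaves (vi) as the only ready step → (vi).
(i) is the only step now ready → (i).

(v), (ii), (vii), (ix), (iv), (viii), (iii), (vi), (i)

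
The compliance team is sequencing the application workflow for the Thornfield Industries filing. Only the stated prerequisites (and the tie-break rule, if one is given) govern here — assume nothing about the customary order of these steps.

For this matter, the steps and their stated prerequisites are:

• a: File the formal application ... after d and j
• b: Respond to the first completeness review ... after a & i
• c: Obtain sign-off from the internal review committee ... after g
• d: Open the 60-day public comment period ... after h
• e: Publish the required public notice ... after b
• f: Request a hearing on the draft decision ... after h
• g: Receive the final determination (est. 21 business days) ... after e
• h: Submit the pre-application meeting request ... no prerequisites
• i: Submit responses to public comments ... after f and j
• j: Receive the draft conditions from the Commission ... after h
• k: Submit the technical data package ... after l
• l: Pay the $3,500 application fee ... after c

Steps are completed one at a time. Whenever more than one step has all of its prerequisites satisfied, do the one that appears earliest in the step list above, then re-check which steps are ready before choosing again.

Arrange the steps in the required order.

Only h has no prerequisites, so it is first.
Now d, f and j have their prerequisites met. d is listed earlier, so d next.
Now f and j have their prerequisites met. f is listed earlier, so f next.
That leaves j as the only ready step → j.
a and i are both available; a is listed earlier → a.
i needed f and j, now all done → i.
b needed a and i, now all done → b.
Next only e has its prerequisites met → e.
That leaves g as the only ready step → g.
c needed g, now all done → c.
l needed c, now all done → l.
k needed l, now all done → k.

h → d → f → j → a → i → b → e → g → c → l → k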